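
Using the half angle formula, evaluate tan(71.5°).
tan(71.5°) = sin 143° / (1 + cos 143°) = 2.989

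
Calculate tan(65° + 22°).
tan(65° + 22°) = (tan 65° + tan 22°)/(1 - tan 65° tan 22°) = 19.08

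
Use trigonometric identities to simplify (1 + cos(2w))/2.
(1 + cos(2w))/2 = cos²w (using Power reduction)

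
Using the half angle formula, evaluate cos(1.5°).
cos(1.5°) = √((1 + cos 3°)/2) = 0.9997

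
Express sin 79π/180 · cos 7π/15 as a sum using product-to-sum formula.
sin 79π/180 cos 7π/15 = (1/2)[sin(79π/180+7π/15) + sin(79π/180-7π/15)]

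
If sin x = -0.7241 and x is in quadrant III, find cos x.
cos x = -0.6897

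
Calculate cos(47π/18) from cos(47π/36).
cos(47π/18) = cos²47π/36 - sin²47π/36 = -0.342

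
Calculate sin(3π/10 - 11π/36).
sin(3π/10 - 11π/36) = sin 3π/10 cos 11π/36 - cos 3π/10 sin 11π/36 = -0.01745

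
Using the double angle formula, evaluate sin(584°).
sin(584°) = 2 sin 292° cos 292° = -0.6947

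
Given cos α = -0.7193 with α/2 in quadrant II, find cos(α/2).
cos(α/2) = ±√((1 + cos α)/2); negative since α/2 ∈ QII, so cos(α/2) = -0.3746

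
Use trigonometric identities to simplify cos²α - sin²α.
cos²α - sin²α = cos(2α) (using Double angle)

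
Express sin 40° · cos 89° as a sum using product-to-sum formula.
sin 40° cos 89° = (1/2)[sin(40°+89°) + sin(40°-89°)]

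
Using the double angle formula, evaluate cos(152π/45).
cos(152π/45) = 2cos²76π/45 - 1 = -0.3746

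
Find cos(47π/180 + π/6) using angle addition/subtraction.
cos(47π/180 + π/6) = cos 47π/180 cos π/6 - sin 47π/180 sin π/6 = 0.225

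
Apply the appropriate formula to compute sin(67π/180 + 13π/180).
sin(67π/180 + 13π/180) = sin 67π/180 cos 13π/180 + cos 67π/180 sin 13π/180 = 0.9848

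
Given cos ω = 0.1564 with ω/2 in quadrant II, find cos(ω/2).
cos(ω/2) = ±√((1 + cos ω)/2); negative since ω/2 ∈ QII, so cos(ω/2) = -0.7604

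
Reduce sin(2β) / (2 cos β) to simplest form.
sin(2β) / (2 cos β) = sin β (using Double angle)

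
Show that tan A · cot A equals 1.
LHS = (sin A/cos A) · (cos A/sin A) = 1 = RHS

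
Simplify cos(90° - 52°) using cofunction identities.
cos(90° - 52°) = sin(52°)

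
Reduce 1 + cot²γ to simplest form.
1 + cot²γ = csc²γ (using Pythagorean identity)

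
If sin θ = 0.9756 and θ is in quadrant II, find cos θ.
cos θ = -0.2196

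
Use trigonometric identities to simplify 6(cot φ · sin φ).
6(cot φ · sin φ) = 6(cos φ) (using Quotient identity)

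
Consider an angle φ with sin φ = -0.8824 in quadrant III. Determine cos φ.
cos φ = ±√(1 - sin²φ) = -0.4705 (negative in QIII)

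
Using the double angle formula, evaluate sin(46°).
sin(46°) = 2 sin 23° cos 23° = 0.7193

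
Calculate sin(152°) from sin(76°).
sin(152°) = 2 sin 76° cos 76° = 0.4695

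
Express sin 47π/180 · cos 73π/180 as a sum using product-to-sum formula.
sin 47π/180 cos 73π/180 = (1/2)[sin(47π/180+73π/180) + sin(47π/180-73π/180)]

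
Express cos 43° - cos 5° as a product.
cos 43° - cos 5° = -2 sin(24°) sin(19°)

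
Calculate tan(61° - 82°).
tan(61° - 82°) = (tan 61° - tan 82°)/(1 + tan 61° tan 82°) = -0.3839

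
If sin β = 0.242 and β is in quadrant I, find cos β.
cos β = 0.9703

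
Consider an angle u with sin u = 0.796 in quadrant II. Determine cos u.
cos u = ±√(1 - sin²u) = -0.6053 (negative in QII)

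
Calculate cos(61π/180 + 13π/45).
cos(61π/180 + 13π/45) = cos 61π/180 cos 13π/45 - sin 61π/180 sin 13π/45 = -0.3907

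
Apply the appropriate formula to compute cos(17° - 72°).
cos(17° - 72°) = cos 17° cos 72° + sin 17° sin 72° = 0.5736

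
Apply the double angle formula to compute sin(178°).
sin(178°) = 2 sin 89° cos 89° = 0.0349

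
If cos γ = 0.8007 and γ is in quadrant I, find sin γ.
sin γ = 0.5991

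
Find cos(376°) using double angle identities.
cos(376°) = cos²188° - sin²188° = 0.9613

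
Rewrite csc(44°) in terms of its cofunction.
csc(44°) = sec(90° - 44°) = sec(46°)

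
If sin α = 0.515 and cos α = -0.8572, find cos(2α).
cos(2α) = cos²α - sin²α = 0.4696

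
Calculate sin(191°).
sin(191°) = -0.1908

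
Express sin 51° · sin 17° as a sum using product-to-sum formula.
sin 51° sin 17° = (1/2)[cos(51°-17°) - cos(51°+17°)]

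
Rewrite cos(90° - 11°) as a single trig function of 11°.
cos(90° - 11°) = sin(11°)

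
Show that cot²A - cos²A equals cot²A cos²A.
LHS = cos²A/sin²A - cos²A = cos²A(1/sin²A - 1) = cos²A · (1 - sin²A)/sin²A = cos²A · cos²A/sin²A = cos²A · cot²A = RHS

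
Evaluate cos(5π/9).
cos(5π/9) = -0.1736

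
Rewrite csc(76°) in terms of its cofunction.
csc(76°) = sec(90° - 76°) = sec(14°)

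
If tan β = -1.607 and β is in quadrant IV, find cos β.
cos β = 0.5283 (using tan²β + 1 = sec²β)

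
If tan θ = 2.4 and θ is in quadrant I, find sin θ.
sin θ = 0.9231 (using tan²θ + 1 = sec²θ)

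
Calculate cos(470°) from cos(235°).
cos(470°) = cos²235° - sin²235° = -0.342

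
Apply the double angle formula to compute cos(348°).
cos(348°) = cos²174° - sin²174° = 0.9781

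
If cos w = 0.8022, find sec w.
sec w = 1/cos w = 1.247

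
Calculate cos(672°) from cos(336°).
cos(672°) = cos²336° - sin²336° = 0.6691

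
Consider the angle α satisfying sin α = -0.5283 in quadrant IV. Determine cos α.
cos α = √(1 - sin²α) = 0.8491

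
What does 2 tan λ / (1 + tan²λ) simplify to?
2 tan λ / (1 + tan²λ) = sin(2λ) (using Double angle)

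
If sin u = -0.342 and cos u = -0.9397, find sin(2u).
sin(2u) = 2 sin u cos u = 0.6428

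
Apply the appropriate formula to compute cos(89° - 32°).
cos(89° - 32°) = cos 89° cos 32° + sin 89° sin 32° = 0.5446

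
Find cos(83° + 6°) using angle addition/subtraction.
cos(83° + 6°) = cos 83° cos 6° - sin 83° sin 6° = 0.01745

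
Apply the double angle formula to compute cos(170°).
cos(170°) = cos²85° - sin²85° = -0.9848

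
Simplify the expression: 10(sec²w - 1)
10(sec²w - 1) = 10(tan²w) (using Pythagorean identity)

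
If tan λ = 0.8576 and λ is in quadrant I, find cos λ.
cos λ = 0.7591 (using tan²λ + 1 = sec²λ)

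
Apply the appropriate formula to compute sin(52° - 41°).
sin(52° - 41°) = sin 52° cos 41° - cos 52° sin 41° = 0.1908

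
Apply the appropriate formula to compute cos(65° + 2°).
cos(65° + 2°) = cos 65° cos 2° - sin 65° sin 2° = 0.3907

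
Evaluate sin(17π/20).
sin(17π/20) = 0.454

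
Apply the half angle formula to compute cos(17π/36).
cos(17π/36) = √((1 + cos 17π/18)/2) = 0.08716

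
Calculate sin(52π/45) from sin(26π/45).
sin(52π/45) = 2 sin 26π/45 cos 26π/45 = -0.4695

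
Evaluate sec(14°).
sec(14°) = 1.031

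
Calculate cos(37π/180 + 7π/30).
cos(37π/180 + 7π/30) = cos 37π/180 cos 7π/30 - sin 37π/180 sin 7π/30 = 0.1908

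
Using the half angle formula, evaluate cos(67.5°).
cos(67.5°) = √((1 + cos 135°)/2) = √(2-√2)/2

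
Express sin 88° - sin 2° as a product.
sin 88° - sin 2° = 2 cos(45°) sin(43°)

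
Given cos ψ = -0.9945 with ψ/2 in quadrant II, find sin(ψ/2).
sin(ψ/2) = ±√((1 - cos ψ)/2); positive since ψ/2 ∈ QII, so sin(ψ/2) = 0.9986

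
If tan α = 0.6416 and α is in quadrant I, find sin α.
sin α = 0.54 (using tan²α + 1 = sec²α)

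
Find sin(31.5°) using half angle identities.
sin(31.5°) = √((1 - cos 63°)/2) = 0.5225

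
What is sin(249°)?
sin(249°) = -0.9336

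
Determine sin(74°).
sin(74°) = 0.9613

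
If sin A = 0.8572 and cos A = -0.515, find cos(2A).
cos(2A) = cos²A - sin²A = -0.4696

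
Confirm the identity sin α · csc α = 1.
LHS = sin α · (1/sin α) = 1 = RHS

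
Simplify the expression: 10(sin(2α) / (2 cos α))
10(sin(2α) / (2 cos α)) = 10(sin α) (using Double angle)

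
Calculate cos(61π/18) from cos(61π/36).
cos(61π/18) = cos²61π/36 - sin²61π/36 = -0.342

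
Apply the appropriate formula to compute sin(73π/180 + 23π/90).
sin(73π/180 + 23π/90) = sin 73π/180 cos 23π/90 + cos 73π/180 sin 23π/90 = 0.8746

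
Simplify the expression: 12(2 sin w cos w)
12(2 sin w cos w) = 12(sin(2w)) (using Double angle)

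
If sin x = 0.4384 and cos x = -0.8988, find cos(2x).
cos(2x) = cos²x - sin²x = 0.6156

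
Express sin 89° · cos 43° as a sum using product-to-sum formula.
sin 89° cos 43° = (1/2)[sin(89°+43°) + sin(89°-43°)]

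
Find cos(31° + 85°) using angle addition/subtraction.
cos(31° + 85°) = cos 31° cos 85° - sin 31° sin 85° = -0.4384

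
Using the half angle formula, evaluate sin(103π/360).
sin(103π/360) = √((1 - cos 103π/180)/2) = 0.7826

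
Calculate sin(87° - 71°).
sin(87° - 71°) = sin 87° cos 71° - cos 87° sin 71° = 0.2756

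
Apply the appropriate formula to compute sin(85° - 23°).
sin(85° - 23°) = sin 85° cos 23° - cos 85° sin 23° = 0.8829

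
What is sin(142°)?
sin(142°) = 0.6157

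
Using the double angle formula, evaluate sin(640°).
sin(640°) = 2 sin 320° cos 320° = -0.9848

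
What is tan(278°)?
tan(278°) = -7.115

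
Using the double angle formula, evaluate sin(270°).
sin(270°) = 2 sin 135° cos 135° = -1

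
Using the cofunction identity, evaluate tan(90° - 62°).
tan(90° - 62°) = cot(62°) = 0.5317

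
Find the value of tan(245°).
tan(245°) = 2.145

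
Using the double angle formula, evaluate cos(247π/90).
cos(247π/90) = cos²247π/180 - sin²247π/180 = -0.6947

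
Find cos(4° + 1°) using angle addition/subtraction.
cos(4° + 1°) = cos 4° cos 1° - sin 4° sin 1° = 0.9962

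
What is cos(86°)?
cos(86°) = 0.06976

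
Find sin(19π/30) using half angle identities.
sin(19π/30) = √((1 - cos 19π/15)/2) = 0.9135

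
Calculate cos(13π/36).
cos(13π/36) = 0.4226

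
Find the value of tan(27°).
tan(27°) = 0.5095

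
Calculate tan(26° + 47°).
tan(26° + 47°) = (tan 26° + tan 47°)/(1 - tan 26° tan 47°) = 3.271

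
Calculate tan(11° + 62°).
tan(11° + 62°) = (tan 11° + tan 62°)/(1 - tan 11° tan 62°) = 3.271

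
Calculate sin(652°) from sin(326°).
sin(652°) = 2 sin 326° cos 326° = -0.9272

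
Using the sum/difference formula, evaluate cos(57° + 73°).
cos(57° + 73°) = cos 57° cos 73° - sin 57° sin 73° = -0.6428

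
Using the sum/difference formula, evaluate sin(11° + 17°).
sin(11° + 17°) = sin 11° cos 17° + cos 11° sin 17° = 0.4695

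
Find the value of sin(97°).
sin(97°) = 0.9925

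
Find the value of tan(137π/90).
tan(137π/90) = -14.3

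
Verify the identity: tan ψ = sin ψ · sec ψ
RHS = sin ψ · (1/cos ψ) = sin ψ/cos ψ = tan ψ = LHS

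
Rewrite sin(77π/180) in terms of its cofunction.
sin(77π/180) = cos(π/2 - 77π/180) = cos(13π/180)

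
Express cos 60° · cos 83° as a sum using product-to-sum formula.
cos 60° cos 83° = (1/2)[cos(60°-83°) + cos(60°+83°)]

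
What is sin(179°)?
sin(179°) = 0.01745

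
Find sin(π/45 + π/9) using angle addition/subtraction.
sin(π/45 + π/9) = sin π/45 cos π/9 + cos π/45 sin π/9 = 0.4067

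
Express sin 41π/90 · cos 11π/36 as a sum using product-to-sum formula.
sin 41π/90 cos 11π/36 = (1/2)[sin(41π/90+11π/36) + sin(41π/90-11π/36)]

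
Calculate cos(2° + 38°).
cos(2° + 38°) = cos 2° cos 38° - sin 2° sin 38° = 0.766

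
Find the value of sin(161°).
sin(161°) = 0.3256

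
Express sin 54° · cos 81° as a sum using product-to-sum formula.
sin 54° cos 81° = (1/2)[sin(54°+81°) + sin(54°-81°)]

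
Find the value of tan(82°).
tan(82°) = 7.115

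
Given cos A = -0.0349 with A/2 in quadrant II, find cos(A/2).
cos(A/2) = ±√((1 + cos A)/2); negative since A/2 ∈ QII, so cos(A/2) = -0.6947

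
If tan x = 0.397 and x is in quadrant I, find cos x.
cos x = 0.9294 (using tan²x + 1 = sec²x)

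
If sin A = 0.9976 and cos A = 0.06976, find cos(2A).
cos(2A) = cos²A - sin²A = -0.9903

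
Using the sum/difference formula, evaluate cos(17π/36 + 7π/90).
cos(17π/36 + 7π/90) = cos 17π/36 cos 7π/90 - sin 17π/36 sin 7π/90 = -0.1564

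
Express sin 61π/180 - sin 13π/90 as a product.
sin 61π/180 - sin 13π/90 = 2 cos(29π/120) sin(7π/72)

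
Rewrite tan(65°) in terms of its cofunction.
tan(65°) = cot(90° - 65°) = cot(25°)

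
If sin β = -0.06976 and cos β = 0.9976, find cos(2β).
cos(2β) = cos²β - sin²β = 0.9903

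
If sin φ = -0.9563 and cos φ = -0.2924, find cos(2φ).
cos(2φ) = cos²φ - sin²φ = -0.829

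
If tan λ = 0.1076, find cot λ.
cot λ = 1/tan λ = 9.294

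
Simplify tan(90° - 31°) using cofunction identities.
tan(90° - 31°) = cot(31°)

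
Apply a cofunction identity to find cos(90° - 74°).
cos(90° - 74°) = sin(74°) = 0.9613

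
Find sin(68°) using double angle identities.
sin(68°) = 2 sin 34° cos 34° = 0.9272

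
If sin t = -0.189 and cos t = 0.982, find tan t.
tan t = sin t / cos t = -0.1925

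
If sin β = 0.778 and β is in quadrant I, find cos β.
cos β = 0.6283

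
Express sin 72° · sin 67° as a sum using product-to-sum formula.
sin 72° sin 67° = (1/2)[cos(72°-67°) - cos(72°+67°)]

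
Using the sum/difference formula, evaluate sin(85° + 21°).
sin(85° + 21°) = sin 85° cos 21° + cos 85° sin 21° = 0.9613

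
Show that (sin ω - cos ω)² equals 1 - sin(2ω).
LHS = sin²ω - 2 sin ω cos ω + cos²ω = (sin²ω + cos²ω) - 2 sin ω cos ω = 1 - sin(2ω) = RHS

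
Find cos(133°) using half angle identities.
cos(133°) = -√((1 + cos 266°)/2) = -0.682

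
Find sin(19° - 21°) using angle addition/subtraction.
sin(19° - 21°) = sin 19° cos 21° - cos 19° sin 21° = -0.0349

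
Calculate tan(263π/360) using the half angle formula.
tan(263π/360) = sin 263π/180 / (1 + cos 263π/180) = -1.13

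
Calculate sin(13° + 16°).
sin(13° + 16°) = sin 13° cos 16° + cos 13° sin 16° = 0.4848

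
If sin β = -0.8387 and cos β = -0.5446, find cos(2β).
cos(2β) = cos²β - sin²β = -0.4068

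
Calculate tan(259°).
tan(259°) = 5.145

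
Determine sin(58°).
sin(58°) = 0.848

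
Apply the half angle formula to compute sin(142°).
sin(142°) = √((1 - cos 284°)/2) = 0.6157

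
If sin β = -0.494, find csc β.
csc β = 1/sin β = -2.024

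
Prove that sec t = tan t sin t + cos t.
RHS = sin²t/cos t + cos t = (sin²t + cos²t)/cos t = 1/cos t = sec t = LHS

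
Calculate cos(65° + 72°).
cos(65° + 72°) = cos 65° cos 72° - sin 65° sin 72° = -0.7314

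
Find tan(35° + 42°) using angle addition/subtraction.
tan(35° + 42°) = (tan 35° + tan 42°)/(1 - tan 35° tan 42°) = 4.331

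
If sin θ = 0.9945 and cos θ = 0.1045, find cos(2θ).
cos(2θ) = cos²θ - sin²θ = -0.9781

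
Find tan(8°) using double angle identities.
tan(8°) = 2 tan 4° / (1 - tan²4°) = 0.1405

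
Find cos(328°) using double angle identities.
cos(328°) = cos²164° - sin²164° = 0.848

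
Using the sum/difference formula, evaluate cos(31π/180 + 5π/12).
cos(31π/180 + 5π/12) = cos 31π/180 cos 5π/12 - sin 31π/180 sin 5π/12 = -0.2756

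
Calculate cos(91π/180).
cos(91π/180) = -0.01745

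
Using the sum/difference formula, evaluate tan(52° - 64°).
tan(52° - 64°) = (tan 52° - tan 64°)/(1 + tan 52° tan 64°) = -0.2126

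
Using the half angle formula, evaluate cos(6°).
cos(6°) = √((1 + cos 12°)/2) = 0.9945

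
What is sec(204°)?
sec(204°) = -1.095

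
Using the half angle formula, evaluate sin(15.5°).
sin(15.5°) = √((1 - cos 31°)/2) = 0.2672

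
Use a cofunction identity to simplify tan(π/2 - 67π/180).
tan(π/2 - 67π/180) = cot(67π/180)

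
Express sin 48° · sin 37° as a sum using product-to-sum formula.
sin 48° sin 37° = (1/2)[cos(48°-37°) - cos(48°+37°)]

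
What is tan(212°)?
tan(212°) = 0.6249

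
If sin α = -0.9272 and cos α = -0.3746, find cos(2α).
cos(2α) = cos²α - sin²α = -0.7194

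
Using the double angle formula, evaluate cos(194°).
cos(194°) = cos²97° - sin²97° = -0.9703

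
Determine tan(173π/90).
tan(173π/90) = -0.2493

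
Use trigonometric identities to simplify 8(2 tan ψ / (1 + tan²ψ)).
8(2 tan ψ / (1 + tan²ψ)) = 8(sin(2ψ)) (using Double angle)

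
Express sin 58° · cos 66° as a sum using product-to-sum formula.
sin 58° cos 66° = (1/2)[sin(58°+66°) + sin(58°-66°)]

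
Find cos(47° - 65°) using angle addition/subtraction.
cos(47° - 65°) = cos 47° cos 65° + sin 47° sin 65° = 0.9511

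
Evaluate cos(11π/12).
cos(11π/12) = -(√6+√2)/4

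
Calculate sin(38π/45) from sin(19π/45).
sin(38π/45) = 2 sin 19π/45 cos 19π/45 = 0.4695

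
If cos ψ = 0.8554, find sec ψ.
sec ψ = 1/cos ψ = 1.169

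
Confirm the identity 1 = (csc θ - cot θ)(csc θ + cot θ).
RHS = csc²θ - cot²θ = (1 + cot²θ) - cot²θ = 1 = LHS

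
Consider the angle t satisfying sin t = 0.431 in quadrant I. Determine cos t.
cos t = √(1 - sin²t) = 0.9024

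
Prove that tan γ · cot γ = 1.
LHS = (sin γ/cos γ) · (cos γ/sin γ) = 1 = RHS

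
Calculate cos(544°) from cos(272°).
cos(544°) = cos²272° - sin²272° = -0.9976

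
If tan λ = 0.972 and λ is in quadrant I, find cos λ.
cos λ = 0.7171 (using tan²λ + 1 = sec²λ)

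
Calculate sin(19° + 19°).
sin(19° + 19°) = sin 19° cos 19° + cos 19° sin 19° = 0.6157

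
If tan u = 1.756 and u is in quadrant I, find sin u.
sin u = 0.869 (using tan²u + 1 = sec²u)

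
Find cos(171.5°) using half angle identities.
cos(171.5°) = -√((1 + cos 343°)/2) = -0.989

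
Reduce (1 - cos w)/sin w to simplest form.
(1 - cos w)/sin w = tan(w/2) (using Half angle)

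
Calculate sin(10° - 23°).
sin(10° - 23°) = sin 10° cos 23° - cos 10° sin 23° = -0.225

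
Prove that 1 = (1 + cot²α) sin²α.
RHS = csc²α · sin²α = (1/sin²α) · sin²α = 1 = LHS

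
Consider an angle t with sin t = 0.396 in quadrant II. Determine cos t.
cos t = ±√(1 - sin²t) = -0.9183 (negative in QII)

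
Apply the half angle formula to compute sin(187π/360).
sin(187π/360) = √((1 - cos 187π/180)/2) = 0.9981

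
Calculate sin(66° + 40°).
sin(66° + 40°) = sin 66° cos 40° + cos 66° sin 40° = 0.9613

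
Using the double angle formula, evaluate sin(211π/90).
sin(211π/90) = 2 sin 211π/180 cos 211π/180 = 0.8829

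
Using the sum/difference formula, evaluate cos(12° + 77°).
cos(12° + 77°) = cos 12° cos 77° - sin 12° sin 77° = 0.01745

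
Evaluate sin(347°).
sin(347°) = -0.225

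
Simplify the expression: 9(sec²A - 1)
9(sec²A - 1) = 9(tan²A) (using Pythagorean identity)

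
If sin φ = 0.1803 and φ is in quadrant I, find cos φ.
cos φ = 0.9836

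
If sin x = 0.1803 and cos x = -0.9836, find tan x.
tan x = sin x / cos x = -0.1833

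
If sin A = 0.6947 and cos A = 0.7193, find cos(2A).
cos(2A) = cos²A - sin²A = 0.03478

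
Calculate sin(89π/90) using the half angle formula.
sin(89π/90) = √((1 - cos 89π/45)/2) = 0.0349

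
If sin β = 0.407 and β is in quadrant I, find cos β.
cos β = 0.9134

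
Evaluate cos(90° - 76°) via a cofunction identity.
cos(90° - 76°) = sin(76°) = 0.9703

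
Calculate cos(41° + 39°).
cos(41° + 39°) = cos 41° cos 39° - sin 41° sin 39° = 0.1736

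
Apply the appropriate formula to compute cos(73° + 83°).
cos(73° + 83°) = cos 73° cos 83° - sin 73° sin 83° = -0.9135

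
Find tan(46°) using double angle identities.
tan(46°) = 2 tan 23° / (1 - tan²23°) = 1.036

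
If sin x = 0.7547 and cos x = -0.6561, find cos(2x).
cos(2x) = cos²x - sin²x = -0.1391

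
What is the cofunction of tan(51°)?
tan(51°) = cot(90° - 51°) = cot(39°)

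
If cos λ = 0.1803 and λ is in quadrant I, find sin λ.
sin λ = 0.9836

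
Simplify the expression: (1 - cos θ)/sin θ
(1 - cos θ)/sin θ = tan(θ/2) (using Half angle)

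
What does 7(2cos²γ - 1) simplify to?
7(2cos²γ - 1) = 7(cos(2γ)) (using Double angle)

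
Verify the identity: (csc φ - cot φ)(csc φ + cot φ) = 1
LHS = csc²φ - cot²φ = (1 + cot²φ) - cot²φ = 1 = RHS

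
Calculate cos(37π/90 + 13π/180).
cos(37π/90 + 13π/180) = cos 37π/90 cos 13π/180 - sin 37π/90 sin 13π/180 = 0.05234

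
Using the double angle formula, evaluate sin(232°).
sin(232°) = 2 sin 116° cos 116° = -0.788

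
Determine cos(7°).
cos(7°) = 0.9925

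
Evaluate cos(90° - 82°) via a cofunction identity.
cos(90° - 82°) = sin(82°) = 0.9903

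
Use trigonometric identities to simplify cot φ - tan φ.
cot φ - tan φ = 2 cot(2φ) (using Double angle)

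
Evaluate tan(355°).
tan(355°) = -0.08749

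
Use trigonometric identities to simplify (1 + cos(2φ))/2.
(1 + cos(2φ))/2 = cos²φ (using Power reduction)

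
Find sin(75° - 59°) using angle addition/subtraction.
sin(75° - 59°) = sin 75° cos 59° - cos 75° sin 59° = 0.2756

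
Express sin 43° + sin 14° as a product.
sin 43° + sin 14° = 2 sin(28.5°) cos(14.5°)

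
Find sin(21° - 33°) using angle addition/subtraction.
sin(21° - 33°) = sin 21° cos 33° - cos 21° sin 33° = -0.2079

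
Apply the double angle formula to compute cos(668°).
cos(668°) = cos²334° - sin²334° = 0.6157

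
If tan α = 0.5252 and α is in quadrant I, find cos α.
cos α = 0.8853 (using tan²α + 1 = sec²α)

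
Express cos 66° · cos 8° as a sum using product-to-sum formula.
cos 66° cos 8° = (1/2)[cos(66°-8°) + cos(66°+8°)]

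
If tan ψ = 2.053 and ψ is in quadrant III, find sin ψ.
sin ψ = -0.899 (using tan²ψ + 1 = sec²ψ)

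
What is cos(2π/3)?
cos(2π/3) = -1/2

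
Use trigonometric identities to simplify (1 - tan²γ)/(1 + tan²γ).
(1 - tan²γ)/(1 + tan²γ) = cos(2γ) (using Double angle)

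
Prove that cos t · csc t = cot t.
LHS = cos t · (1/sin t) = cos t/sin t = cot t = RHS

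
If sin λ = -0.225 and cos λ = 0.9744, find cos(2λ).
cos(2λ) = cos²λ - sin²λ = 0.8988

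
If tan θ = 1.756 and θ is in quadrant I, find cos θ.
cos θ = 0.4949 (using tan²θ + 1 = sec²θ)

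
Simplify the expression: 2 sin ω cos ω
2 sin ω cos ω = sin(2ω) (using Double angle)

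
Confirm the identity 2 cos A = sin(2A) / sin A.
RHS = 2 sin A cos A / sin A = 2 cos A = LHS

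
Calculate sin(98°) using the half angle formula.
sin(98°) = √((1 - cos 196°)/2) = 0.9903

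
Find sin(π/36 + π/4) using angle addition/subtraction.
sin(π/36 + π/4) = sin π/36 cos π/4 + cos π/36 sin π/4 = 0.766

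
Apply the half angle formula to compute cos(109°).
cos(109°) = -√((1 + cos 218°)/2) = -0.3256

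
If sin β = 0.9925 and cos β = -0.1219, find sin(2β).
sin(2β) = 2 sin β cos β = -0.242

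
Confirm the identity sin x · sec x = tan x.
LHS = sin x · (1/cos x) = sin x/cos x = tan x = RHS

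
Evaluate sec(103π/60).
sec(103π/60) = 1.589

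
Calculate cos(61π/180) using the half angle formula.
cos(61π/180) = √((1 + cos 61π/90)/2) = 0.4848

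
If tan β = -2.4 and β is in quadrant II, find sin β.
sin β = 0.9231 (using tan²β + 1 = sec²β)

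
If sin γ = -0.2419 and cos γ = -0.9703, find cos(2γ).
cos(2γ) = cos²γ - sin²γ = 0.883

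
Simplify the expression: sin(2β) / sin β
sin(2β) / sin β = 2 cos β (using Double angle)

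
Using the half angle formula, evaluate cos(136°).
cos(136°) = -√((1 + cos 272°)/2) = -0.7193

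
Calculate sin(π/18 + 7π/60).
sin(π/18 + 7π/60) = sin π/18 cos 7π/60 + cos π/18 sin 7π/60 = 0.515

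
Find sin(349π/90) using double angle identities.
sin(349π/90) = 2 sin 349π/180 cos 349π/180 = -0.3746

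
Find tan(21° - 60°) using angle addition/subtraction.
tan(21° - 60°) = (tan 21° - tan 60°)/(1 + tan 21° tan 60°) = -0.8098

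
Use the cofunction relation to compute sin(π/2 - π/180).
sin(π/2 - π/180) = cos(π/180) = 0.9998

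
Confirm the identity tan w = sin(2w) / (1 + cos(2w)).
RHS = 2 sin w cos w / (2cos²w) = sin w/cos w = tan w = LHS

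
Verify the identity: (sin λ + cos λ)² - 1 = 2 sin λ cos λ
LHS = sin²λ + 2 sin λ cos λ + cos²λ - 1 = (sin²λ + cos²λ) + 2 sin λ cos λ - 1 = 1 + 2 sin λ cos λ - 1 = 2 sin λ cos λ = RHS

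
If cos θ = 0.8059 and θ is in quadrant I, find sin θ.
sin θ = 0.5921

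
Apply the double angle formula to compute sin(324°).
sin(324°) = 2 sin 162° cos 162° = -0.5878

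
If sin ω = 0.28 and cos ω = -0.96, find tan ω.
tan ω = sin ω / cos ω = -0.2917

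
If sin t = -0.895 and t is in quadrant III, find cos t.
cos t = -0.4461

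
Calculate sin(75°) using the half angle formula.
sin(75°) = √((1 - cos 150°)/2) = (√6+√2)/4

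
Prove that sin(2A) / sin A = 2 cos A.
LHS = 2 sin A cos A / sin A = 2 cos A = RHS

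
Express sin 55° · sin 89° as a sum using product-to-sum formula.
sin 55° sin 89° = (1/2)[cos(55°-89°) - cos(55°+89°)]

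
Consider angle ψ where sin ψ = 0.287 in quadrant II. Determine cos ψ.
cos ψ = ±√(1 - sin²ψ) = -0.9579 (negative in QII)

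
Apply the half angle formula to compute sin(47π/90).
sin(47π/90) = √((1 - cos 47π/45)/2) = 0.9976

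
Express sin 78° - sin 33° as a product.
sin 78° - sin 33° = 2 cos(55.5°) sin(22.5°)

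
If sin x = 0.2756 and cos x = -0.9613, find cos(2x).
cos(2x) = cos²x - sin²x = 0.8481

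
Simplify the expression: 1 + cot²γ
1 + cot²γ = csc²γ (using Pythagorean identity)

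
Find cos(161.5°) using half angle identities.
cos(161.5°) = -√((1 + cos 323°)/2) = -0.9483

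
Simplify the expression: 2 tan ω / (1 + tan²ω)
2 tan ω / (1 + tan²ω) = sin(2ω) (using Double angle)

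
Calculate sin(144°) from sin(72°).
sin(144°) = 2 sin 72° cos 72° = 0.5878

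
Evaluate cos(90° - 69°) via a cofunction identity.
cos(90° - 69°) = sin(69°) = 0.9336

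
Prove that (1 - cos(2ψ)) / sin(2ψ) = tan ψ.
LHS = 2sin²ψ / (2 sin ψ cos ψ) = sin ψ/cos ψ = tan ψ = RHS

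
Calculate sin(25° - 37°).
sin(25° - 37°) = sin 25° cos 37° - cos 25° sin 37° = -0.2079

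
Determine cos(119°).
cos(119°) = -0.4848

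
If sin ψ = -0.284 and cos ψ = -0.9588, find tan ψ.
tan ψ = sin ψ / cos ψ = 0.2962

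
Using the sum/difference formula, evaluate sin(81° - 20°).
sin(81° - 20°) = sin 81° cos 20° - cos 81° sin 20° = 0.8746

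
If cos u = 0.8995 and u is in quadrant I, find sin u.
sin u = 0.4369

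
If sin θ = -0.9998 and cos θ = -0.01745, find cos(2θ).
cos(2θ) = cos²θ - sin²θ = -0.9993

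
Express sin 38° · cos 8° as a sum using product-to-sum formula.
sin 38° cos 8° = (1/2)[sin(38°+8°) + sin(38°-8°)]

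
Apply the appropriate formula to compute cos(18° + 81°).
cos(18° + 81°) = cos 18° cos 81° - sin 18° sin 81° = -0.1564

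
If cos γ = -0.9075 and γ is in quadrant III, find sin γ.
sin γ = -0.4201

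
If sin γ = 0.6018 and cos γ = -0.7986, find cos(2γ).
cos(2γ) = cos²γ - sin²γ = 0.2756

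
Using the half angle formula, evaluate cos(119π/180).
cos(119π/180) = -√((1 + cos 119π/90)/2) = -0.4848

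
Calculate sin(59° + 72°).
sin(59° + 72°) = sin 59° cos 72° + cos 59° sin 72° = 0.7547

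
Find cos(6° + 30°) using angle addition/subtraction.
cos(6° + 30°) = cos 6° cos 30° - sin 6° sin 30° = 0.809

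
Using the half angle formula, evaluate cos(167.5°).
cos(167.5°) = -√((1 + cos 335°)/2) = -0.9763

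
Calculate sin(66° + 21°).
sin(66° + 21°) = sin 66° cos 21° + cos 66° sin 21° = 0.9986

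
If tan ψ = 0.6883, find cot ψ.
cot ψ = 1/tan ψ = 1.453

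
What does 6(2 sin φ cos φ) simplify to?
6(2 sin φ cos φ) = 6(sin(2φ)) (using Double angle)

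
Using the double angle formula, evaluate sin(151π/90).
sin(151π/90) = 2 sin 151π/180 cos 151π/180 = -0.848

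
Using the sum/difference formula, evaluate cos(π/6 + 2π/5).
cos(π/6 + 2π/5) = cos π/6 cos 2π/5 - sin π/6 sin 2π/5 = -0.2079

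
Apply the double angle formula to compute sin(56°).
sin(56°) = 2 sin 28° cos 28° = 0.829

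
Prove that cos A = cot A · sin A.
RHS = (cos A/sin A) · sin A = cos A = LHS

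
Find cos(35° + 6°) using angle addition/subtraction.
cos(35° + 6°) = cos 35° cos 6° - sin 35° sin 6° = 0.7547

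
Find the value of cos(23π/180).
cos(23π/180) = 0.9205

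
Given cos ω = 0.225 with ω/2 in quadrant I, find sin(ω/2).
sin(ω/2) = ±√((1 - cos ω)/2); positive since ω/2 ∈ QI, so sin(ω/2) = 0.6225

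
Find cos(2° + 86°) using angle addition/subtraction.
cos(2° + 86°) = cos 2° cos 86° - sin 2° sin 86° = 0.0349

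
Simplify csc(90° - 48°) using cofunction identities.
csc(90° - 48°) = sec(48°)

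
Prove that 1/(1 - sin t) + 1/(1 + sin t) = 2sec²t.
LHS = [(1 + sin t) + (1 - sin t)] / [(1 - sin t)(1 + sin t)] = 2/(1 - sin²t) = 2/cos²t = 2sec²t = RHS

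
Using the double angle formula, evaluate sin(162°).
sin(162°) = 2 sin 81° cos 81° = 0.309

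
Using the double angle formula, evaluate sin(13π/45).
sin(13π/45) = 2 sin 13π/90 cos 13π/90 = 0.788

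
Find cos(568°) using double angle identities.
cos(568°) = cos²284° - sin²284° = -0.8829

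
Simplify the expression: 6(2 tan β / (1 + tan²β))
6(2 tan β / (1 + tan²β)) = 6(sin(2β)) (using Double angle)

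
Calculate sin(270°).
sin(270°) = -1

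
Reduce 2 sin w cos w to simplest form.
2 sin w cos w = sin(2w) (using Double angle)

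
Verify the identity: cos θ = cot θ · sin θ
RHS = (cos θ/sin θ) · sin θ = cos θ = LHS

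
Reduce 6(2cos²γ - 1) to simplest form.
6(2cos²γ - 1) = 6(cos(2γ)) (using Double angle)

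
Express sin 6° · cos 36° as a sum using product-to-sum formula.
sin 6° cos 36° = (1/2)[sin(6°+36°) + sin(6°-36°)]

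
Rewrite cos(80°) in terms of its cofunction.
cos(80°) = sin(90° - 80°) = sin(10°)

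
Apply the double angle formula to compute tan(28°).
tan(28°) = 2 tan 14° / (1 - tan²14°) = 0.5317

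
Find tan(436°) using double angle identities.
tan(436°) = 2 tan 218° / (1 - tan²218°) = 4.011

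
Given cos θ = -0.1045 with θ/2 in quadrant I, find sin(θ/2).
sin(θ/2) = ±√((1 - cos θ)/2); positive since θ/2 ∈ QI, so sin(θ/2) = 0.7431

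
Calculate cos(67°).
cos(67°) = 0.3907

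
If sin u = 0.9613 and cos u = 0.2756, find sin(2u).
sin(2u) = 2 sin u cos u = 0.5299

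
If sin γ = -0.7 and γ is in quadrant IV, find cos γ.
cos γ = 0.7141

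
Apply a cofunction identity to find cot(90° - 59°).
cot(90° - 59°) = tan(59°) = 1.664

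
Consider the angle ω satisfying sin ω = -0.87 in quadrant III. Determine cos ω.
cos ω = ±√(1 - sin²ω) = -0.4931 (negative in QIII)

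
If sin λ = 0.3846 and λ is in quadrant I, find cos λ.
cos λ = 0.9231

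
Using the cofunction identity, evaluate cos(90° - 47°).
cos(90° - 47°) = sin(47°) = 0.7314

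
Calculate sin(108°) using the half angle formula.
sin(108°) = √((1 - cos 216°)/2) = 0.9511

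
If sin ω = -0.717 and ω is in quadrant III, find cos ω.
cos ω = -0.6971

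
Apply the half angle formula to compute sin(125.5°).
sin(125.5°) = √((1 - cos 251°)/2) = 0.8141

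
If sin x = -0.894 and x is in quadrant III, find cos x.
cos x = -0.4481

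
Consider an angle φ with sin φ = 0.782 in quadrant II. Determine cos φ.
cos φ = ±√(1 - sin²φ) = -0.6233 (negative in QII)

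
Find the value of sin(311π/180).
sin(311π/180) = -0.7547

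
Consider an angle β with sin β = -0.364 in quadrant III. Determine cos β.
cos β = ±√(1 - sin²β) = -0.9314 (negative in QIII)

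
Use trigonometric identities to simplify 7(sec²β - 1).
7(sec²β - 1) = 7(tan²β) (using Pythagorean identity)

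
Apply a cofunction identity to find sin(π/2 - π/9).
sin(π/2 - π/9) = cos(π/9) = 0.9397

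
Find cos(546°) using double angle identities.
cos(546°) = cos²273° - sin²273° = -0.9945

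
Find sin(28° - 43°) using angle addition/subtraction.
sin(28° - 43°) = sin 28° cos 43° - cos 28° sin 43° = -(√6-√2)/4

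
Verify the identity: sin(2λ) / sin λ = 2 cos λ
LHS = 2 sin λ cos λ / sin λ = 2 cos λ = RHS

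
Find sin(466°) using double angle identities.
sin(466°) = 2 sin 233° cos 233° = 0.9613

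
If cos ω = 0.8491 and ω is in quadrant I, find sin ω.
sin ω = 0.5282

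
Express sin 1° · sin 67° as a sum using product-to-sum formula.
sin 1° sin 67° = (1/2)[cos(1°-67°) - cos(1°+67°)]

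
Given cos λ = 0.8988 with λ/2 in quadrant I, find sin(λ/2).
sin(λ/2) = ±√((1 - cos λ)/2); positive since λ/2 ∈ QI, so sin(λ/2) = 0.2249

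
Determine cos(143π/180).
cos(143π/180) = -0.7986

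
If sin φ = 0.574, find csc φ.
csc φ = 1/sin φ = 1.742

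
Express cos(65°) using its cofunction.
cos(65°) = sin(90° - 65°) = sin(25°)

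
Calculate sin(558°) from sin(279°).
sin(558°) = 2 sin 279° cos 279° = -0.309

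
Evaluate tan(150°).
tan(150°) = -√3/3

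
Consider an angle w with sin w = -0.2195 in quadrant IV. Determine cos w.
cos w = √(1 - sin²w) = 0.9756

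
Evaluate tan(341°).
tan(341°) = -0.3443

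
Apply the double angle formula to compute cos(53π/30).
cos(53π/30) = cos²53π/60 - sin²53π/60 = 0.7431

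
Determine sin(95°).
sin(95°) = 0.9962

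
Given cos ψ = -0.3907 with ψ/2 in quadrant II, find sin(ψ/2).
sin(ψ/2) = ±√((1 - cos ψ)/2); positive since ψ/2 ∈ QII, so sin(ψ/2) = 0.8339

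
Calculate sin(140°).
sin(140°) = 0.6428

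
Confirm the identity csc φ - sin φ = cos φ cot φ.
LHS = 1/sin φ - sin φ = (1 - sin²φ)/sin φ = cos²φ/sin φ = cos φ · (cos φ/sin φ) = cos φ cot φ = RHS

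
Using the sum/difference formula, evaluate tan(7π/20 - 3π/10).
tan(7π/20 - 3π/10) = (tan 7π/20 - tan 3π/10)/(1 + tan 7π/20 tan 3π/10) = 0.1584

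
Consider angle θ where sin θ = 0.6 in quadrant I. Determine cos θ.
cos θ = √(1 - sin²θ) = 0.8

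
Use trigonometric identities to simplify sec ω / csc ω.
sec ω / csc ω = tan ω (using Reciprocal identities)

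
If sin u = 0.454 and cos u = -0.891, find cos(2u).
cos(2u) = cos²u - sin²u = 0.5878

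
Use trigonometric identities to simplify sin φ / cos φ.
sin φ / cos φ = tan φ (using Quotient identity)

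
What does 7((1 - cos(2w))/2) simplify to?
7((1 - cos(2w))/2) = 7(sin²w) (using Power reduction)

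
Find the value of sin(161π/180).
sin(161π/180) = 0.3256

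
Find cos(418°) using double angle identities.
cos(418°) = cos²209° - sin²209° = 0.5299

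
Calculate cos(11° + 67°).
cos(11° + 67°) = cos 11° cos 67° - sin 11° sin 67° = 0.2079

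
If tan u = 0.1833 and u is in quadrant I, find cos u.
cos u = 0.9836 (using tan²u + 1 = sec²u)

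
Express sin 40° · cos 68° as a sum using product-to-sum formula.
sin 40° cos 68° = (1/2)[sin(40°+68°) + sin(40°-68°)]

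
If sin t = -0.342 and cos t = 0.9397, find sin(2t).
sin(2t) = 2 sin t cos t = -0.6428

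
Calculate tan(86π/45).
tan(86π/45) = -0.2867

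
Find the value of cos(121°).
cos(121°) = -0.515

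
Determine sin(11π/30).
sin(11π/30) = 0.9135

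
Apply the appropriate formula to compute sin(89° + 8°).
sin(89° + 8°) = sin 89° cos 8° + cos 89° sin 8° = 0.9925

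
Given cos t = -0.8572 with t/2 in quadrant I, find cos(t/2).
cos(t/2) = ±√((1 + cos t)/2); positive since t/2 ∈ QI, so cos(t/2) = 0.2672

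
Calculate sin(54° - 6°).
sin(54° - 6°) = sin 54° cos 6° - cos 54° sin 6° = 0.7431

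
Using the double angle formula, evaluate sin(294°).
sin(294°) = 2 sin 147° cos 147° = -0.9135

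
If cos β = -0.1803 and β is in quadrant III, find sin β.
sin β = -0.9836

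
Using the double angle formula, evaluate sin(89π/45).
sin(89π/45) = 2 sin 89π/90 cos 89π/90 = -0.06976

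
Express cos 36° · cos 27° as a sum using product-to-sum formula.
cos 36° cos 27° = (1/2)[cos(36°-27°) + cos(36°+27°)]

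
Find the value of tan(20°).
tan(20°) = 0.364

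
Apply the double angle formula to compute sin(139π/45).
sin(139π/45) = 2 sin 139π/90 cos 139π/90 = -0.2756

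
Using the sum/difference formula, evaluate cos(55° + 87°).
cos(55° + 87°) = cos 55° cos 87° - sin 55° sin 87° = -0.788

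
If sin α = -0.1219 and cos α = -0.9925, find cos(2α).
cos(2α) = cos²α - sin²α = 0.9702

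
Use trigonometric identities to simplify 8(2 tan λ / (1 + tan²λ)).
8(2 tan λ / (1 + tan²λ)) = 8(sin(2λ)) (using Double angle)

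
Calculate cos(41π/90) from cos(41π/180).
cos(41π/90) = cos²41π/180 - sin²41π/180 = 0.1392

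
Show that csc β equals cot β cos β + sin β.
RHS = cos²β/sin β + sin β = (cos²β + sin²β)/sin β = 1/sin β = csc β = LHS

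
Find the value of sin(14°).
sin(14°) = 0.2419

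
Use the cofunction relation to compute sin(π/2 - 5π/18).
sin(π/2 - 5π/18) = cos(5π/18) = 0.6428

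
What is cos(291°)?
cos(291°) = 0.3584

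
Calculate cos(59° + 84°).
cos(59° + 84°) = cos 59° cos 84° - sin 59° sin 84° = -0.7986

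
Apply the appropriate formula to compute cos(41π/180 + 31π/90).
cos(41π/180 + 31π/90) = cos 41π/180 cos 31π/90 - sin 41π/180 sin 31π/90 = -0.225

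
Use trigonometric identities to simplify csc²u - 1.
csc²u - 1 = cot²u (using Pythagorean identity)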